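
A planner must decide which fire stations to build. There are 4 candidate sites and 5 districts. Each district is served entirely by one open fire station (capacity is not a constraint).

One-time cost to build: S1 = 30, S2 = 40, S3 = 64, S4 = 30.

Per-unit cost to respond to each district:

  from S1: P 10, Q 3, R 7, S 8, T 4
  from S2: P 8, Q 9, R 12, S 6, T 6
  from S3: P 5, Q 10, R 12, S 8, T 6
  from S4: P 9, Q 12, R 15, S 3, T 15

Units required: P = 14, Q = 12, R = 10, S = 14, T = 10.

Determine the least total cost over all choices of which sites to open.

For any fixed open set, each district goes to its cheapest open site; total = fixed + service.
{S1, S4}: P→S4 9·14=126, Q→S1 3·12=36, R→S1 7·10=70, S→S4 3·14=42, T→S1 4·10=40. Service 314; fixed 60; total 374.
{S1, S3, S4}: service 258 + fixed 124 = 382
{S1, S2, S4}: P→S2 8·14=112, Q→S1 3·12=36, R→S1 7·10=70, S→S4 3·14=42, T→S1 4·10=40. Service 300; fixed 100; total 400.
{S1, S2, S3, S4}: P→S3 5·14=70, Q→S1 3·12=36, R→S1 7·10=70, S→S4 3·14=42, T→S1 4·10=40. Service 258; fixed 164; total 422.
No other subset beats 374.

Minimum total cost: 374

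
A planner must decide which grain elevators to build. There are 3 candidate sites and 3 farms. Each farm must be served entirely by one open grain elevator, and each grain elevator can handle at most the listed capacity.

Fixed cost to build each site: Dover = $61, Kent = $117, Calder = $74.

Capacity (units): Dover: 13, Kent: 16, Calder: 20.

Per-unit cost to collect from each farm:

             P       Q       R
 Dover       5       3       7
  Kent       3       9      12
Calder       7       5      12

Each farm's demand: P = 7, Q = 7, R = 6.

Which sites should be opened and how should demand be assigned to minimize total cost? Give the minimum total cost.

Minimum total cost: 230

Open {Calder}: P→Calder 7·7=49, Q→Calder 5·7=35, R→Calder 12·6=72.
Loads: Calder carries 20/20. Service 156; fixed 74; total 230.
Next best feasible plan costs 247.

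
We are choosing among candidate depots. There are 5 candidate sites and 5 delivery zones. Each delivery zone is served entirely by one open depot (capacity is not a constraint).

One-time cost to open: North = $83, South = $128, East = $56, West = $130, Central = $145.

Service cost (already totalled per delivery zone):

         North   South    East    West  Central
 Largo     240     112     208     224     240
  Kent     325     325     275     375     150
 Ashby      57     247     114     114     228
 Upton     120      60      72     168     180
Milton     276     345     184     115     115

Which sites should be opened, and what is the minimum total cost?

Open North, South and Central; minimum total cost 850.

For any fixed open set, each delivery zone goes to its cheapest open site; total = fixed + service.
{North, South, Central}: Largo→South 112, Kent→Central 150, Ashby→North 57, Upton→South 60, Milton→Central 115. Service 494; fixed 356; total 850.
{East, Central}: service 659 + fixed 201 = 860
{South, East, Central}: Largo→South 112, Kent→Central 150, Ashby→East 114, Upton→South 60, Milton→Central 115. Service 551; fixed 329; total 880.
{North, South, East, West, Central}: service 494 + fixed 542 = 1036
No other subset beats 850.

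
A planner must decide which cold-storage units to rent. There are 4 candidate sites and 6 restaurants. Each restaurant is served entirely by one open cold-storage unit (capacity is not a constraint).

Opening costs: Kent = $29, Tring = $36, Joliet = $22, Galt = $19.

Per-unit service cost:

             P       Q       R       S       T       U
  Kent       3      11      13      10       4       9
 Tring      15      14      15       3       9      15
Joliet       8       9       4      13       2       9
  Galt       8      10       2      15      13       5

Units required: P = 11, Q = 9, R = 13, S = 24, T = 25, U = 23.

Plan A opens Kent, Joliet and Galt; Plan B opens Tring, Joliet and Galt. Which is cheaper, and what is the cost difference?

Plan A: {Kent, Joliet, Galt}: P→Kent 3·11=33, Q→Joliet 9·9=81, R→Galt 2·13=26, S→Kent 10·24=240, T→Joliet 2·25=50, U→Galt 5·23=115. Service 545; fixed 70; total 615.
Plan B: {Tring, Joliet, Galt}: P→Joliet 8·11=88, Q→Joliet 9·9=81, R→Galt 2·13=26, S→Tring 3·24=72, T→Joliet 2·25=50, U→Galt 5·23=115. Service 432; fixed 77; total 509.
Difference: |615 − 509| = 106.

Plan B is cheaper by 106.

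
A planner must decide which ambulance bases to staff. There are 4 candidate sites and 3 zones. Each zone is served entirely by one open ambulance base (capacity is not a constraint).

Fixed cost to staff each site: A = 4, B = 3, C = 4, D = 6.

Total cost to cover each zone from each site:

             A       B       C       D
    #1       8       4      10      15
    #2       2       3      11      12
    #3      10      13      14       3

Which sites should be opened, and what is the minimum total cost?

Open B and D; minimum total cost 19.

For any fixed open set, each zone goes to its cheapest open site; total = fixed + service.
{B, D}: #1→B 4, #2→B 3, #3→D 3. Service 10; fixed 9; total 19.
{A, B, D}: #1→B 4, #2→A 2, #3→D 3. Service 9; fixed 13; total 22.
{A, B}: service 16 + fixed 7 = 23
{A, B, C, D}: service 9 + fixed 17 = 26
No other subset beats 19.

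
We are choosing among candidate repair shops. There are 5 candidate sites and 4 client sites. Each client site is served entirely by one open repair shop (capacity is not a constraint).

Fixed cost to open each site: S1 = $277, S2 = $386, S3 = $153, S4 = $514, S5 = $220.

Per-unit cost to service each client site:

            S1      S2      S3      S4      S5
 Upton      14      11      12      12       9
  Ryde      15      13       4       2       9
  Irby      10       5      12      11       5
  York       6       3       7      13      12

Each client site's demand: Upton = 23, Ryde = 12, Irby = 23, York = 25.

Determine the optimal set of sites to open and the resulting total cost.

For any fixed open set, each client site goes to its cheapest open site; total = fixed + service.
{S3, S5}: Upton→S5 9·23=207, Ryde→S3 4·12=48, Irby→S5 5·23=115, York→S3 7·25=175. Service 545; fixed 373; total 918.
{S3}: Upton→S3 12·23=276, Ryde→S3 4·12=48, Irby→S3 12·23=276, York→S3 7·25=175. Service 775; fixed 153; total 928.
{S5}: service 730 + fixed 220 = 950
{S1, S2, S3, S4, S5}: service 421 + fixed 1550 = 1971
No other subset beats 918.

Open S3 and S5; minimum total cost 918.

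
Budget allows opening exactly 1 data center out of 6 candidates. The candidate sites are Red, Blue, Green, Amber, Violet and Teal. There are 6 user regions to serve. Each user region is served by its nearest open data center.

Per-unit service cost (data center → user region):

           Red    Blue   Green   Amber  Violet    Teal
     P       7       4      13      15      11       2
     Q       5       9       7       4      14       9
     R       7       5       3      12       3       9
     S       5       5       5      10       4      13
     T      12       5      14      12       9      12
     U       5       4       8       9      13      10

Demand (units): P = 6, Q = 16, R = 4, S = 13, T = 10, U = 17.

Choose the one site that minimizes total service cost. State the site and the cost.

Choose Blue only; total service cost 371.

With exactly 1 open, each user region uses its cheapest among the chosen.
{Blue}: P→Blue 4·6=24, Q→Blue 9·16=144, R→Blue 5·4=20, S→Blue 5·13=65, T→Blue 5·10=50, U→Blue 4·17=68. Service cost 371.
{Red}: service cost 420
{Green}: service cost 543
Among all 6 size-1 choices, {Blue} is lowest.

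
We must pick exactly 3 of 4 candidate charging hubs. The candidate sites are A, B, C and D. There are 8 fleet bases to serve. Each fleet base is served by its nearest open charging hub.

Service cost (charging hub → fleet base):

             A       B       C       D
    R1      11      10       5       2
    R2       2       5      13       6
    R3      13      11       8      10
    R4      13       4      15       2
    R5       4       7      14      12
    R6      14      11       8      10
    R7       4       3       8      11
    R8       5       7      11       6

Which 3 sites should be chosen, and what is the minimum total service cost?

With exactly 3 open, each fleet base uses its cheapest among the chosen.
{A, C, D}: R1→D 2, R2→A 2, R3→C 8, R4→D 2, R5→A 4, R6→C 8, R7→A 4, R8→A 5. Service cost 35.
{A, B, D}: service cost 38
{A, B, C}: service cost 39
Among all 4 size-3 choices, {A, C, D} is lowest.

Choose A, C and D; total service cost 35.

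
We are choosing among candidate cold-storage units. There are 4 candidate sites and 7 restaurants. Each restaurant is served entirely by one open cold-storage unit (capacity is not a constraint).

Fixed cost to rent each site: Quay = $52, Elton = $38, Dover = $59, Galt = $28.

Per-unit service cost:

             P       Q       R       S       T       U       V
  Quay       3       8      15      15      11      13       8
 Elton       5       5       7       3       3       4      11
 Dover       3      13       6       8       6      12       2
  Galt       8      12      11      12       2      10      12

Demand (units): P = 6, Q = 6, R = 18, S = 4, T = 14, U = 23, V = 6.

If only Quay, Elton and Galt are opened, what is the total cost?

Each restaurant is assigned to its cheapest site among the open ones.
{Quay, Elton, Galt}: P→Quay 3·6=18, Q→Elton 5·6=30, R→Elton 7·18=126, S→Elton 3·4=12, T→Galt 2·14=28, U→Elton 4·23=92, V→Quay 8·6=48. Service 354; fixed 118; total 472.

Total cost: 472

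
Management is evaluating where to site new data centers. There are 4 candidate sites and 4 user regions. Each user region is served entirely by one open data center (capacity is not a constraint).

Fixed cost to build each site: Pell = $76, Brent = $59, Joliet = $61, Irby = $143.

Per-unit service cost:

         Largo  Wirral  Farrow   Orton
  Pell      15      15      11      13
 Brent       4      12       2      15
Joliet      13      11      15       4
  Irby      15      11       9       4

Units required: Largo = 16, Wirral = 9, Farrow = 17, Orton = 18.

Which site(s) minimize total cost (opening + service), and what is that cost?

Open Brent and Joliet; minimum total cost 389.

For any fixed open set, each user region goes to its cheapest open site; total = fixed + service.
{Brent, Joliet}: Largo→Brent 4·16=64, Wirral→Joliet 11·9=99, Farrow→Brent 2·17=34, Orton→Joliet 4·18=72. Service 269; fixed 120; total 389.
{Pell, Brent, Joliet}: service 269 + fixed 196 = 465
{Brent, Irby}: Largo→Brent 4·16=64, Wirral→Irby 11·9=99, Farrow→Brent 2·17=34, Orton→Irby 4·18=72. Service 269; fixed 202; total 471.
{Pell, Brent, Joliet, Irby}: service 269 + fixed 339 = 608
No other subset beats 389.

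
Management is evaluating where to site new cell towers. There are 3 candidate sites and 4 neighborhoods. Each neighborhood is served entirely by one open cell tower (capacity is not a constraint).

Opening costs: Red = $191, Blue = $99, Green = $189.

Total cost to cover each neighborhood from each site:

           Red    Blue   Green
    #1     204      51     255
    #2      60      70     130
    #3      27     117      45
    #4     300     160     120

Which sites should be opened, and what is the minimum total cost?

For any fixed open set, each neighborhood goes to its cheapest open site; total = fixed + service.
{Blue}: #1→Blue 51, #2→Blue 70, #3→Blue 117, #4→Blue 160. Service 398; fixed 99; total 497.
{Blue, Green}: service 286 + fixed 288 = 574
{Red, Blue}: #1→Blue 51, #2→Red 60, #3→Red 27, #4→Blue 160. Service 298; fixed 290; total 588.
{Red, Blue, Green}: service 258 + fixed 479 = 737
No other subset beats 497.

Open Blue only; minimum total cost 497.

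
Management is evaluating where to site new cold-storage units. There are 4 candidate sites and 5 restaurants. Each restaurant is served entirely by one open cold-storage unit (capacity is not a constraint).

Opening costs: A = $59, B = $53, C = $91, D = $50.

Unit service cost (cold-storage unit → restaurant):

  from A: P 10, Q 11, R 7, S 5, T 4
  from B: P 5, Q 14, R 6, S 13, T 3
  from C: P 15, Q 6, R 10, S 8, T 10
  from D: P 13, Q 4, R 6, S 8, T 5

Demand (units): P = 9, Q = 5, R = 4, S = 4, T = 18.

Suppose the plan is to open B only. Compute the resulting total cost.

Each restaurant is assigned to its cheapest site among the open ones.
{B}: P→B 5·9=45, Q→B 14·5=70, R→B 6·4=24, S→B 13·4=52, T→B 3·18=54. Service 245; fixed 53; total 298.

Total cost: 298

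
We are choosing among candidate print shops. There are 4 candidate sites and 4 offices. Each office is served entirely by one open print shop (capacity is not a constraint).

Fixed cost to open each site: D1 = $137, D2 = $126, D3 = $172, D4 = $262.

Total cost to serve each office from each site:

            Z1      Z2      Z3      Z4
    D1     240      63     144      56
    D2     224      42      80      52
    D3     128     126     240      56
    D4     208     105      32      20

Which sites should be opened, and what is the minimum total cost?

Open D2 only; minimum total cost 524.

For any fixed open set, each office goes to its cheapest open site; total = fixed + service.
{D2}: Z1→D2 224, Z2→D2 42, Z3→D2 80, Z4→D2 52. Service 398; fixed 126; total 524.
{D2, D3}: service 302 + fixed 298 = 600
{D4}: Z1→D4 208, Z2→D4 105, Z3→D4 32, Z4→D4 20. Service 365; fixed 262; total 627.
{D1, D2, D3, D4}: service 222 + fixed 697 = 919
No other subset beats 524.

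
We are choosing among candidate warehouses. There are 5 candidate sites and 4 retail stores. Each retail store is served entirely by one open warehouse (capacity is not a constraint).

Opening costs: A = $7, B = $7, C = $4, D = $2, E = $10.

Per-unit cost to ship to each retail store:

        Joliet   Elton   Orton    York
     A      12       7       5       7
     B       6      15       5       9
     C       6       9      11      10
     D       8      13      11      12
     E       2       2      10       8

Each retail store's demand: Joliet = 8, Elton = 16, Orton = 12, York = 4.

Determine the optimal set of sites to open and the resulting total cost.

Open A and E; minimum total cost 153.

For any fixed open set, each retail store goes to its cheapest open site; total = fixed + service.
{A, E}: Joliet→E 2·8=16, Elton→E 2·16=32, Orton→A 5·12=60, York→A 7·4=28. Service 136; fixed 17; total 153.
{A, D, E}: service 136 + fixed 19 = 155
{A, C, E}: service 136 + fixed 21 = 157
{A, B, C, D, E}: service 136 + fixed 30 = 166
No other subset beats 153.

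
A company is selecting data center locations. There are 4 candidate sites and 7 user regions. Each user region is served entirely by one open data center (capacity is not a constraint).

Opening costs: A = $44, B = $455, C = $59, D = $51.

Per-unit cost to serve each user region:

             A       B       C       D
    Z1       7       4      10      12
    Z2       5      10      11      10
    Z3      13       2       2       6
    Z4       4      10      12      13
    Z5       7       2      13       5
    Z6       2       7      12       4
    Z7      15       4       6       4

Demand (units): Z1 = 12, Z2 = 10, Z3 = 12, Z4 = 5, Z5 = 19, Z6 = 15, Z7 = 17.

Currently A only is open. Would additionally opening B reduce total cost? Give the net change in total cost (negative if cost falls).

No — net change +5 (cost rises by 5).

Current service cost with {A}: 728.
Adding B: each user region re-picks its cheapest; new service cost 278, saving 450.
Extra fixed cost: 455. Net change = 455 − 450 = 5.
(Totals: 772 → 777.)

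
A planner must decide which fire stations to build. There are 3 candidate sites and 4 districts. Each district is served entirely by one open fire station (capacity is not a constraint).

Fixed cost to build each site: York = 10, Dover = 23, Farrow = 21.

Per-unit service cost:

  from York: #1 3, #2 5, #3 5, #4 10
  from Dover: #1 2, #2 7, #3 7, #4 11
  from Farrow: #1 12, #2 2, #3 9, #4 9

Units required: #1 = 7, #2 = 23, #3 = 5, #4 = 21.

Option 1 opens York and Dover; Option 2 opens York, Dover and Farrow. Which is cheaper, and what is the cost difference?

Option 1: {York, Dover}: #1→Dover 2·7=14, #2→York 5·23=115, #3→York 5·5=25, #4→York 10·21=210. Service 364; fixed 33; total 397.
Option 2: {York, Dover, Farrow}: #1→Dover 2·7=14, #2→Farrow 2·23=46, #3→York 5·5=25, #4→Farrow 9·21=189. Service 274; fixed 54; total 328.
Difference: |397 − 328| = 69.

Option 2 is cheaper by 69.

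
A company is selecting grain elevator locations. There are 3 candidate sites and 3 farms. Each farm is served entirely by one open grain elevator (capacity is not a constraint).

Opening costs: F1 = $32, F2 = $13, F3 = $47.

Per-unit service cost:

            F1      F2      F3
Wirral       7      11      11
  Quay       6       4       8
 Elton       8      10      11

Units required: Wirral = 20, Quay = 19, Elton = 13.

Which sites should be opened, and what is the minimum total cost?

Open F1 and F2; minimum total cost 365.

For any fixed open set, each farm goes to its cheapest open site; total = fixed + service.
{F1, F2}: Wirral→F1 7·20=140, Quay→F2 4·19=76, Elton→F1 8·13=104. Service 320; fixed 45; total 365.
{F1}: Wirral→F1 7·20=140, Quay→F1 6·19=114, Elton→F1 8·13=104. Service 358; fixed 32; total 390.
{F1, F2, F3}: Wirral→F1 7·20=140, Quay→F2 4·19=76, Elton→F1 8·13=104. Service 320; fixed 92; total 412.
{F2}: service 426 + fixed 13 = 439
No other subset beats 365.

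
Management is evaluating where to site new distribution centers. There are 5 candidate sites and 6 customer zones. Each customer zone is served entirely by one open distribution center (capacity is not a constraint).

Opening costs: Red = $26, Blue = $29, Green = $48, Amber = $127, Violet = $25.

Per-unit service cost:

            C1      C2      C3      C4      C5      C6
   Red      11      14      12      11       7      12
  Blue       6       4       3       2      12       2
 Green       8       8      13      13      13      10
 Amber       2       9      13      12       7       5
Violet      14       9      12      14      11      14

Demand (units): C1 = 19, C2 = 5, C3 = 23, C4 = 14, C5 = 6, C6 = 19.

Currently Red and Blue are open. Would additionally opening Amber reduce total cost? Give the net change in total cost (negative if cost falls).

Current service cost with {Red, Blue}: 311.
Adding Amber: each customer zone re-picks its cheapest; new service cost 235, saving 76.
Extra fixed cost: 127. Net change = 127 − 76 = 51.
(Totals: 366 → 417.)

No — net change +51 (cost rises by 51).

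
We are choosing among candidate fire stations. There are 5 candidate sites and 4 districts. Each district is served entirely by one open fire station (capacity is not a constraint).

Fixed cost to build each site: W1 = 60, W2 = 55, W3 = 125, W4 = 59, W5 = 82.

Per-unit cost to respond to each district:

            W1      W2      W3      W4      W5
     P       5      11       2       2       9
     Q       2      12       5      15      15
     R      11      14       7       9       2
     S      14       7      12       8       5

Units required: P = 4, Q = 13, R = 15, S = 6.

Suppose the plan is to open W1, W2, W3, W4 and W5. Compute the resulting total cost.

Each district is assigned to its cheapest site among the open ones.
{W1, W2, W3, W4, W5}: P→W3 2·4=8, Q→W1 2·13=26, R→W5 2·15=30, S→W5 5·6=30. Service 94; fixed 381; total 475.

Total cost: 475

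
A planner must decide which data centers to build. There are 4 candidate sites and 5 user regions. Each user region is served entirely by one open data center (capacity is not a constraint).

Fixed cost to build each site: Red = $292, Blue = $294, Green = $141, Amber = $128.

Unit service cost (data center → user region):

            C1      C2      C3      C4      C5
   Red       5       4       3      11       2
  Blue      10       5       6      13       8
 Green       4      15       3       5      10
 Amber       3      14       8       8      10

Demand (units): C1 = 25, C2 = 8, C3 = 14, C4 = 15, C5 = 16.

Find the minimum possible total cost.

Minimum total cost: 638

For any fixed open set, each user region goes to its cheapest open site; total = fixed + service.
{Green}: C1→Green 4·25=100, C2→Green 15·8=120, C3→Green 3·14=42, C4→Green 5·15=75, C5→Green 10·16=160. Service 497; fixed 141; total 638.
{Red}: C1→Red 5·25=125, C2→Red 4·8=32, C3→Red 3·14=42, C4→Red 11·15=165, C5→Red 2·16=32. Service 396; fixed 292; total 688.
{Amber}: C1→Amber 3·25=75, C2→Amber 14·8=112, C3→Amber 8·14=112, C4→Amber 8·15=120, C5→Amber 10·16=160. Service 579; fixed 128; total 707.
{Red, Blue, Green, Amber}: C1→Amber 3·25=75, C2→Red 4·8=32, C3→Red 3·14=42, C4→Green 5·15=75, C5→Red 2·16=32. Service 256; fixed 855; total 1111.
(All 15 nonempty subsets were checked; Green only is lowest.)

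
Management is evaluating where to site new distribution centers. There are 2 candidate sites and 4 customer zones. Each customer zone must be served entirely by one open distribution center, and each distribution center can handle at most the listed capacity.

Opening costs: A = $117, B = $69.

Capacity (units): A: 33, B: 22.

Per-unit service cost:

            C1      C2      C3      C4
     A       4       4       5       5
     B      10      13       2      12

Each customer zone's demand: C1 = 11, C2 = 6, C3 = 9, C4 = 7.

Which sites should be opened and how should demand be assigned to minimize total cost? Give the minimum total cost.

Minimum total cost: 265

Open {A}: C1→A 4·11=44, C2→A 4·6=24, C3→A 5·9=45, C4→A 5·7=35.
Loads: A carries 33/33. Service 148; fixed 117; total 265.
Next best feasible plan costs 307.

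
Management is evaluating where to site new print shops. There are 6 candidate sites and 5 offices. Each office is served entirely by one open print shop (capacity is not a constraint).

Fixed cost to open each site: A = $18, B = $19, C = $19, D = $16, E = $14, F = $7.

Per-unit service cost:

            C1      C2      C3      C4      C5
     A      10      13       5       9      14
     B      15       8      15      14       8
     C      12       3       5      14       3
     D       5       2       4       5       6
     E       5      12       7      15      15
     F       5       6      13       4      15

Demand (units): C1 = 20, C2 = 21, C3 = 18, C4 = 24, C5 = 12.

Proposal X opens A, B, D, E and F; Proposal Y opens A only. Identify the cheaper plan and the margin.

Proposal X: {A, B, D, E, F}: C1→D 5·20=100, C2→D 2·21=42, C3→D 4·18=72, C4→F 4·24=96, C5→D 6·12=72. Service 382; fixed 74; total 456.
Proposal Y: {A}: C1→A 10·20=200, C2→A 13·21=273, C3→A 5·18=90, C4→A 9·24=216, C5→A 14·12=168. Service 947; fixed 18; total 965.
Difference: |456 − 965| = 509.

Proposal X is cheaper by 509.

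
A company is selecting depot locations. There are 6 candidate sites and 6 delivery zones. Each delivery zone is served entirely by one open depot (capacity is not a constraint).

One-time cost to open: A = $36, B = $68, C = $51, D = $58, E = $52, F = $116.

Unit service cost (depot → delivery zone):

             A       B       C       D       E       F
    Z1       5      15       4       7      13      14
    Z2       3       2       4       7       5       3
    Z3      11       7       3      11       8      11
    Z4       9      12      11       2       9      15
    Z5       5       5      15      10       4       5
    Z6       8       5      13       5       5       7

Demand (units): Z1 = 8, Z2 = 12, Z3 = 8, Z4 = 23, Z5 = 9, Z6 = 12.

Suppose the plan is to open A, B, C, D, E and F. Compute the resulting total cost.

Total cost: 603

Each delivery zone is assigned to its cheapest site among the open ones.
{A, B, C, D, E, F}: Z1→C 4·8=32, Z2→B 2·12=24, Z3→C 3·8=24, Z4→D 2·23=46, Z5→E 4·9=36, Z6→B 5·12=60. Service 222; fixed 381; total 603.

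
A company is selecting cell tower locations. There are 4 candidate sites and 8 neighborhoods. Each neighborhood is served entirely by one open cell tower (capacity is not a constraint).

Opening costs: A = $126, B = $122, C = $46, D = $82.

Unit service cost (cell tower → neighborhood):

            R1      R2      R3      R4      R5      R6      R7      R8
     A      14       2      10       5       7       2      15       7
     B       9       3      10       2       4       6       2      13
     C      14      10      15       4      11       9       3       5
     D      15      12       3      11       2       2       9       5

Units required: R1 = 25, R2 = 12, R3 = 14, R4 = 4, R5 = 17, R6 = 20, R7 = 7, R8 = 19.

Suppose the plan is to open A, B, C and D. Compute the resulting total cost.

Each neighborhood is assigned to its cheapest site among the open ones.
{A, B, C, D}: R1→B 9·25=225, R2→A 2·12=24, R3→D 3·14=42, R4→B 2·4=8, R5→D 2·17=34, R6→A 2·20=40, R7→B 2·7=14, R8→C 5·19=95. Service 482; fixed 376; total 858.

Total cost: 858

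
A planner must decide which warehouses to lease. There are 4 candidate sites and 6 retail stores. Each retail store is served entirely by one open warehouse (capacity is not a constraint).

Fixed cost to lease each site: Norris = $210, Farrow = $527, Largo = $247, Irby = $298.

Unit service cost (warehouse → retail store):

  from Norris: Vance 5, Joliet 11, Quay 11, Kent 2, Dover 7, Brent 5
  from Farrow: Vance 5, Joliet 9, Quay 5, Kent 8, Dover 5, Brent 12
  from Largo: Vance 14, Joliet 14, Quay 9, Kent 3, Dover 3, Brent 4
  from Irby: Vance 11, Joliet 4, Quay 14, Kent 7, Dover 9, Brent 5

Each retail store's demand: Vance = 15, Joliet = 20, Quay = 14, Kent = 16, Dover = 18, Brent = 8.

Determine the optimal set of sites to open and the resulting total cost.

Open Norris only; minimum total cost 857.

For any fixed open set, each retail store goes to its cheapest open site; total = fixed + service.
{Norris}: Vance→Norris 5·15=75, Joliet→Norris 11·20=220, Quay→Norris 11·14=154, Kent→Norris 2·16=32, Dover→Norris 7·18=126, Brent→Norris 5·8=40. Service 647; fixed 210; total 857.
{Norris, Largo}: service 539 + fixed 457 = 996
{Largo}: service 750 + fixed 247 = 997
{Norris, Farrow, Largo, Irby}: Vance→Norris 5·15=75, Joliet→Irby 4·20=80, Quay→Farrow 5·14=70, Kent→Norris 2·16=32, Dover→Largo 3·18=54, Brent→Largo 4·8=32. Service 343; fixed 1282; total 1625.
No other subset beats 857.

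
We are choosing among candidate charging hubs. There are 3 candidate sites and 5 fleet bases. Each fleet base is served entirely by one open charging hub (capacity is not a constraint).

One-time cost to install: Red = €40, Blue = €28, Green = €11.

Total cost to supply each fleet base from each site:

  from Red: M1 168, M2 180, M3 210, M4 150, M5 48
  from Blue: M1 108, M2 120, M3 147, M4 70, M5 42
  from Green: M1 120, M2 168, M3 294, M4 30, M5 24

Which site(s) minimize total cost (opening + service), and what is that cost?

For any fixed open set, each fleet base goes to its cheapest open site; total = fixed + service.
{Blue, Green}: M1→Blue 108, M2→Blue 120, M3→Blue 147, M4→Green 30, M5→Green 24. Service 429; fixed 39; total 468.
{Red, Blue, Green}: M1→Blue 108, M2→Blue 120, M3→Blue 147, M4→Green 30, M5→Green 24. Service 429; fixed 79; total 508.
{Blue}: service 487 + fixed 28 = 515
{Green}: service 636 + fixed 11 = 647
No other subset beats 468.

Open Blue and Green; minimum total cost 468.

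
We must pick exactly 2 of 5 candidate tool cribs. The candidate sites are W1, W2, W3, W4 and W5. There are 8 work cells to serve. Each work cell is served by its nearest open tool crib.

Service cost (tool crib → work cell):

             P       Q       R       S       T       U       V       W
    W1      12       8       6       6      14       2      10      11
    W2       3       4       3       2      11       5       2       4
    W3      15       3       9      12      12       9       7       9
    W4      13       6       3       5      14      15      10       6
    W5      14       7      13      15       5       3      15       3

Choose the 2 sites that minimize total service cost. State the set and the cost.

With exactly 2 open, each work cell uses its cheapest among the chosen.
{W2, W5}: P→W2 3, Q→W2 4, R→W2 3, S→W2 2, T→W5 5, U→W5 3, V→W2 2, W→W5 3. Service cost 25.
{W1, W2}: service cost 31
{W2, W3}: service cost 33
Among all 10 size-2 choices, {W2, W5} is lowest.

Choose W2 and W5; total service cost 25.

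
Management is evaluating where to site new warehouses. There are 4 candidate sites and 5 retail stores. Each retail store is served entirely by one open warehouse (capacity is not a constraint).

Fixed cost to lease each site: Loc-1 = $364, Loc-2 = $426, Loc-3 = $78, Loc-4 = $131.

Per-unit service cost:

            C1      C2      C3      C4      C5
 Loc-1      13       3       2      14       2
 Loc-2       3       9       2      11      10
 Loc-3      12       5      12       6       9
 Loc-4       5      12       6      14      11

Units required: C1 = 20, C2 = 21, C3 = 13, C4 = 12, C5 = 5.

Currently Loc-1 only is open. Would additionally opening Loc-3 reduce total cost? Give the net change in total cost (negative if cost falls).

Current service cost with {Loc-1}: 527.
Adding Loc-3: each retail store re-picks its cheapest; new service cost 411, saving 116.
Extra fixed cost: 78. Net change = 78 − 116 = -38.
(Totals: 891 → 853.)

Yes — net change −38 (cost falls by 38).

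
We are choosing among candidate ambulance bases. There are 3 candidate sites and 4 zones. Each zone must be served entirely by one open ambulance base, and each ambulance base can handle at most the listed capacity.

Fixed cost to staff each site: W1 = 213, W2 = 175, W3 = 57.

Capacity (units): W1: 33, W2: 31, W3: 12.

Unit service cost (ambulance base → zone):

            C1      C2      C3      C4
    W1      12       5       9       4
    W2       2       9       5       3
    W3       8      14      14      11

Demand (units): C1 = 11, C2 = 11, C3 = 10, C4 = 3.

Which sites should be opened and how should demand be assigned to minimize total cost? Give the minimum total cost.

Minimum total cost: 467

Open {W2, W3}: C1→W2 2·11=22, C2→W3 14·11=154, C3→W2 5·10=50, C4→W2 3·3=9.
Loads: W2 carries 24/31, W3 carries 11/12. Service 235; fixed 232; total 467.
Next best feasible plan costs 478.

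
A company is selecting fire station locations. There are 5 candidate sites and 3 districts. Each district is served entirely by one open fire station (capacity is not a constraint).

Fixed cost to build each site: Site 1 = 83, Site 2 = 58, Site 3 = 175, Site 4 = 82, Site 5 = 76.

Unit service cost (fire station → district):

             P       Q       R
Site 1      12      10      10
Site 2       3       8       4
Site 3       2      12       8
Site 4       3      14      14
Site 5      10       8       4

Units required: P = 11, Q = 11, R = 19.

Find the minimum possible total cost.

For any fixed open set, each district goes to its cheapest open site; total = fixed + service.
{Site 2}: P→Site 2 3·11=33, Q→Site 2 8·11=88, R→Site 2 4·19=76. Service 197; fixed 58; total 255.
{Site 2, Site 5}: P→Site 2 3·11=33, Q→Site 2 8·11=88, R→Site 2 4·19=76. Service 197; fixed 134; total 331.
{Site 2, Site 4}: service 197 + fixed 140 = 337
{Site 1, Site 2, Site 3, Site 4, Site 5}: service 186 + fixed 474 = 660
No other subset beats 255.

Minimum total cost: 255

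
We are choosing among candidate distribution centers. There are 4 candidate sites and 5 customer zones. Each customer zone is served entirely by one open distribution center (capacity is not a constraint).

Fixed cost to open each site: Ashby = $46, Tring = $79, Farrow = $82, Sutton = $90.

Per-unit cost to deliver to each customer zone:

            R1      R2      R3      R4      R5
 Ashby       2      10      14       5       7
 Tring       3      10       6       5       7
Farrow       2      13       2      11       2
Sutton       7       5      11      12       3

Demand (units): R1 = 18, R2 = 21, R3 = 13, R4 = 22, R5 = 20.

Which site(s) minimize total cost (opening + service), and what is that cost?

Open Ashby, Farrow and Sutton; minimum total cost 535.

For any fixed open set, each customer zone goes to its cheapest open site; total = fixed + service.
{Ashby, Farrow, Sutton}: R1→Ashby 2·18=36, R2→Sutton 5·21=105, R3→Farrow 2·13=26, R4→Ashby 5·22=110, R5→Farrow 2·20=40. Service 317; fixed 218; total 535.
{Ashby, Farrow}: service 422 + fixed 128 = 550
{Tring, Farrow, Sutton}: R1→Farrow 2·18=36, R2→Sutton 5·21=105, R3→Farrow 2·13=26, R4→Tring 5·22=110, R5→Farrow 2·20=40. Service 317; fixed 251; total 568.
{Ashby, Tring, Farrow, Sutton}: R1→Ashby 2·18=36, R2→Sutton 5·21=105, R3→Farrow 2·13=26, R4→Ashby 5·22=110, R5→Farrow 2·20=40. Service 317; fixed 297; total 614.
No other subset beats 535.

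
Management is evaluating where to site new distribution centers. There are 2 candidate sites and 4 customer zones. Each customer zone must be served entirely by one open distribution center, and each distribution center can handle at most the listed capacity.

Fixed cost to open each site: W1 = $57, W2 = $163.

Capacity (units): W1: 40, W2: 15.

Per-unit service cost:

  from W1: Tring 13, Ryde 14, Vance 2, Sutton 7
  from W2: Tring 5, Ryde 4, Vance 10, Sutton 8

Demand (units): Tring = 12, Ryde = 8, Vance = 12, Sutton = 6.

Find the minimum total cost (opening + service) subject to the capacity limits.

Open {W1}: Tring→W1 13·12=156, Ryde→W1 14·8=112, Vance→W1 2·12=24, Sutton→W1 7·6=42.
Loads: W1 carries 38/40. Service 334; fixed 57; total 391.
Next best feasible plan costs 458.

Minimum total cost: 391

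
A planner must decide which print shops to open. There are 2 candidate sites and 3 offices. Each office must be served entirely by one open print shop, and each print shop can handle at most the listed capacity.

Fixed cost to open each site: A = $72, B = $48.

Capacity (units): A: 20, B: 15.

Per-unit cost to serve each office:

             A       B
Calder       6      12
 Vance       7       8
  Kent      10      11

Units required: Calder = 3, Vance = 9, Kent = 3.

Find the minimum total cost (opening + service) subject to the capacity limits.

Minimum total cost: 183

Open {A}: Calder→A 6·3=18, Vance→A 7·9=63, Kent→A 10·3=30.
Loads: A carries 15/20. Service 111; fixed 72; total 183.
Next best feasible plan costs 189.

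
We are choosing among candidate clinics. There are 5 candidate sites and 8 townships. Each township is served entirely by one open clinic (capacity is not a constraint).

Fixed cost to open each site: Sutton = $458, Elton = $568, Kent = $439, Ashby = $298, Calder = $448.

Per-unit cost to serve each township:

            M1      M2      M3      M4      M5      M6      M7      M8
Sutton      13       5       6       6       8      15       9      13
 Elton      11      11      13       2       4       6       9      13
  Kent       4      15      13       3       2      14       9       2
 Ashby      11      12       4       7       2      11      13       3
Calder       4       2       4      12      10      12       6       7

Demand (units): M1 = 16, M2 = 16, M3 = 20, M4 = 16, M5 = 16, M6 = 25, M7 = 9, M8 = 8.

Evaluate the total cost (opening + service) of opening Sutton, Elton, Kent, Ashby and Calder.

Each township is assigned to its cheapest site among the open ones.
{Sutton, Elton, Kent, Ashby, Calder}: M1→Kent 4·16=64, M2→Calder 2·16=32, M3→Ashby 4·20=80, M4→Elton 2·16=32, M5→Kent 2·16=32, M6→Elton 6·25=150, M7→Calder 6·9=54, M8→Kent 2·8=16. Service 460; fixed 2211; total 2671.

Total cost: 2671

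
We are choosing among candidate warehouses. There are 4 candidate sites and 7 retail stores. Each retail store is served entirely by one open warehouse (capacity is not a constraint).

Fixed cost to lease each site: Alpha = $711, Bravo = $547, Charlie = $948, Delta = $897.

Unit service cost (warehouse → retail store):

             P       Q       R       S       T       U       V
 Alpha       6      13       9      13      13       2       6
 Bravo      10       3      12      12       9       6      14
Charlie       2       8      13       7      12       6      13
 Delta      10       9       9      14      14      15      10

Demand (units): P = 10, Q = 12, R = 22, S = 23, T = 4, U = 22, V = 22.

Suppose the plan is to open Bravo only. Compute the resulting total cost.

Each retail store is assigned to its cheapest site among the open ones.
{Bravo}: P→Bravo 10·10=100, Q→Bravo 3·12=36, R→Bravo 12·22=264, S→Bravo 12·23=276, T→Bravo 9·4=36, U→Bravo 6·22=132, V→Bravo 14·22=308. Service 1152; fixed 547; total 1699.

Total cost: 1699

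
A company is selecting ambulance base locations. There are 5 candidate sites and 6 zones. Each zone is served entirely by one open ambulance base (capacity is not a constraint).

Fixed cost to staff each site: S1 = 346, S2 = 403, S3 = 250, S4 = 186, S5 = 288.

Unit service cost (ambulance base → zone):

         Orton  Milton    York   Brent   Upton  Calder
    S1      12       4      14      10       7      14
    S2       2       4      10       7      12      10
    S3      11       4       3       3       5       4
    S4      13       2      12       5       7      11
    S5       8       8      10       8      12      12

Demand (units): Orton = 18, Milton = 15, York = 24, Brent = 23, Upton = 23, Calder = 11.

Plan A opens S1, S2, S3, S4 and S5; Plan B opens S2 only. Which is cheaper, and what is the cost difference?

Plan A: {S1, S2, S3, S4, S5}: Orton→S2 2·18=36, Milton→S4 2·15=30, York→S3 3·24=72, Brent→S3 3·23=69, Upton→S3 5·23=115, Calder→S3 4·11=44. Service 366; fixed 1473; total 1839.
Plan B: {S2}: Orton→S2 2·18=36, Milton→S2 4·15=60, York→S2 10·24=240, Brent→S2 7·23=161, Upton→S2 12·23=276, Calder→S2 10·11=110. Service 883; fixed 403; total 1286.
Difference: |1839 − 1286| = 553.

Plan B is cheaper by 553.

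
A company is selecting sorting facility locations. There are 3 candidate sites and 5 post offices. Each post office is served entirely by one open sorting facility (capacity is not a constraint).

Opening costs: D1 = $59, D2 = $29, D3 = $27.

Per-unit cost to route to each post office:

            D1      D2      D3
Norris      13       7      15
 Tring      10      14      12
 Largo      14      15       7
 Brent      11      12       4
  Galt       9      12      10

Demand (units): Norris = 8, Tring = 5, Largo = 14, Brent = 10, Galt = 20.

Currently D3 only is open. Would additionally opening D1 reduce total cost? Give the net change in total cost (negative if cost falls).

No — net change +13 (cost rises by 13).

Current service cost with {D3}: 518.
Adding D1: each post office re-picks its cheapest; new service cost 472, saving 46.
Extra fixed cost: 59. Net change = 59 − 46 = 13.
(Totals: 545 → 558.)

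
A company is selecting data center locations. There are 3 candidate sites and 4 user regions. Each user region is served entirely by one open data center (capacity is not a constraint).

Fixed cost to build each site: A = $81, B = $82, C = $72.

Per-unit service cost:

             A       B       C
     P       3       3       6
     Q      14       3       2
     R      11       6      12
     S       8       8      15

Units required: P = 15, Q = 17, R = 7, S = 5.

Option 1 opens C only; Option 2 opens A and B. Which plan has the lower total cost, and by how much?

Option 1: {C}: P→C 6·15=90, Q→C 2·17=34, R→C 12·7=84, S→C 15·5=75. Service 283; fixed 72; total 355.
Option 2: {A, B}: P→A 3·15=45, Q→B 3·17=51, R→B 6·7=42, S→A 8·5=40. Service 178; fixed 163; total 341.
Difference: |355 − 341| = 14.

Option 2 is cheaper by 14.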